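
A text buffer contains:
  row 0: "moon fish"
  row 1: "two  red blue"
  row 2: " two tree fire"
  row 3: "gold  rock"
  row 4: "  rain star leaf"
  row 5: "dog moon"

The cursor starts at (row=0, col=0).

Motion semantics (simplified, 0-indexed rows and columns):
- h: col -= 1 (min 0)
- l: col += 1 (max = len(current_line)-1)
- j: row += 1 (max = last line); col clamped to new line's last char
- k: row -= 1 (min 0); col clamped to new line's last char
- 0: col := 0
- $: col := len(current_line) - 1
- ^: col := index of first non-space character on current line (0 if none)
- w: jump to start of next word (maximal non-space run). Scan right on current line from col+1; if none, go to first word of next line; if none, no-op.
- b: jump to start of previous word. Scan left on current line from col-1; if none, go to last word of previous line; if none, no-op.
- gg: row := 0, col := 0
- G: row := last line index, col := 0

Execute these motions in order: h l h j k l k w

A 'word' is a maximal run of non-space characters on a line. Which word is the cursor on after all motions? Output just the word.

Answer: fish

Derivation:
After 1 (h): row=0 col=0 char='m'
After 2 (l): row=0 col=1 char='o'
After 3 (h): row=0 col=0 char='m'
After 4 (j): row=1 col=0 char='t'
After 5 (k): row=0 col=0 char='m'
After 6 (l): row=0 col=1 char='o'
After 7 (k): row=0 col=1 char='o'
After 8 (w): row=0 col=5 char='f'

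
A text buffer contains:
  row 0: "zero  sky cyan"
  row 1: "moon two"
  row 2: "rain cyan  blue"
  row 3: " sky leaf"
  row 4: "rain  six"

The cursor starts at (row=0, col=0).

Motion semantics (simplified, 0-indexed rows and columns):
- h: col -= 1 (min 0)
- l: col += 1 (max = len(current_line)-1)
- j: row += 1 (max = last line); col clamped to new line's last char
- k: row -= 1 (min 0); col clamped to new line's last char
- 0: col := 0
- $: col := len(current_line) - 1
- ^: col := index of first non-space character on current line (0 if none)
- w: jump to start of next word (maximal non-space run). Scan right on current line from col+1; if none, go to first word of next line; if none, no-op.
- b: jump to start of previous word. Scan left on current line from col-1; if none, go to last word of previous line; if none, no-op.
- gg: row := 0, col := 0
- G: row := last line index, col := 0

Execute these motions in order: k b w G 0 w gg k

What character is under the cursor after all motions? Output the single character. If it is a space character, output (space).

After 1 (k): row=0 col=0 char='z'
After 2 (b): row=0 col=0 char='z'
After 3 (w): row=0 col=6 char='s'
After 4 (G): row=4 col=0 char='r'
After 5 (0): row=4 col=0 char='r'
After 6 (w): row=4 col=6 char='s'
After 7 (gg): row=0 col=0 char='z'
After 8 (k): row=0 col=0 char='z'

Answer: z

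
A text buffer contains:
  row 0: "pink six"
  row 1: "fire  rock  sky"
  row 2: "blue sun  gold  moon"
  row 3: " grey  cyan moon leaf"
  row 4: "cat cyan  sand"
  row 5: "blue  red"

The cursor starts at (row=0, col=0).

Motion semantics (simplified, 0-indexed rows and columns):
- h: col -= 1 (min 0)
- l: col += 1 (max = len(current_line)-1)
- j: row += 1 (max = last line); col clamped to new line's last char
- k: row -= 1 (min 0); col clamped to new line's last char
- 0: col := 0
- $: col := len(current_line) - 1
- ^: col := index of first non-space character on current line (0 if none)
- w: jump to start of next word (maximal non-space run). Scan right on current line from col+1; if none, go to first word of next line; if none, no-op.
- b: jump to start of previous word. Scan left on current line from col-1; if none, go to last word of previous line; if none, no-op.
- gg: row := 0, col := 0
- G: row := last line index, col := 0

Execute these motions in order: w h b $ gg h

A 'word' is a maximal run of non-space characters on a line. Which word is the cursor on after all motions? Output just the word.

Answer: pink

Derivation:
After 1 (w): row=0 col=5 char='s'
After 2 (h): row=0 col=4 char='_'
After 3 (b): row=0 col=0 char='p'
After 4 ($): row=0 col=7 char='x'
After 5 (gg): row=0 col=0 char='p'
After 6 (h): row=0 col=0 char='p'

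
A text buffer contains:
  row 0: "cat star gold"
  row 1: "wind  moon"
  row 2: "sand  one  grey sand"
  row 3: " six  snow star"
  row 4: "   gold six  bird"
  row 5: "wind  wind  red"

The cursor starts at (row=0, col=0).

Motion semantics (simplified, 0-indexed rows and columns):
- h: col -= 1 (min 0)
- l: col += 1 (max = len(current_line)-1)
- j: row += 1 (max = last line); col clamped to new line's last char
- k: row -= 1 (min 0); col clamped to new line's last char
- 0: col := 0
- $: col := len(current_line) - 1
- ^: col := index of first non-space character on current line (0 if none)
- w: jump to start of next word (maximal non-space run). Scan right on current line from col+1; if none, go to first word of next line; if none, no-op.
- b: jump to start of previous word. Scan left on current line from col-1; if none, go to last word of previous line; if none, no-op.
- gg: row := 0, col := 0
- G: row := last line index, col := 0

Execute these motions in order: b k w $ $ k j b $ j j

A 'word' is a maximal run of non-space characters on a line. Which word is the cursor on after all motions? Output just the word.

After 1 (b): row=0 col=0 char='c'
After 2 (k): row=0 col=0 char='c'
After 3 (w): row=0 col=4 char='s'
After 4 ($): row=0 col=12 char='d'
After 5 ($): row=0 col=12 char='d'
After 6 (k): row=0 col=12 char='d'
After 7 (j): row=1 col=9 char='n'
After 8 (b): row=1 col=6 char='m'
After 9 ($): row=1 col=9 char='n'
After 10 (j): row=2 col=9 char='_'
After 11 (j): row=3 col=9 char='w'

Answer: snow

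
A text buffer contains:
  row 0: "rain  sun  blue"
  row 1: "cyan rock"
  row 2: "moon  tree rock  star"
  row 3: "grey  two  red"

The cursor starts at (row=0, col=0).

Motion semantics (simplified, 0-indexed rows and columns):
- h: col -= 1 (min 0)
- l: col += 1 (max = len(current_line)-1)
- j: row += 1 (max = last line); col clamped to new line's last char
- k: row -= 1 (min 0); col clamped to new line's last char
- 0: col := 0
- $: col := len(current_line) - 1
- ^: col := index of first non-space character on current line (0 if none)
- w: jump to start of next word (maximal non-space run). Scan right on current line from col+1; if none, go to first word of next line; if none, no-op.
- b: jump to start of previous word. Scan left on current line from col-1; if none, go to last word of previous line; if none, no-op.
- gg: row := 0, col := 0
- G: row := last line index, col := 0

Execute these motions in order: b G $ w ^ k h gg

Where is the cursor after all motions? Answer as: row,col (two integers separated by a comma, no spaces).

After 1 (b): row=0 col=0 char='r'
After 2 (G): row=3 col=0 char='g'
After 3 ($): row=3 col=13 char='d'
After 4 (w): row=3 col=13 char='d'
After 5 (^): row=3 col=0 char='g'
After 6 (k): row=2 col=0 char='m'
After 7 (h): row=2 col=0 char='m'
After 8 (gg): row=0 col=0 char='r'

Answer: 0,0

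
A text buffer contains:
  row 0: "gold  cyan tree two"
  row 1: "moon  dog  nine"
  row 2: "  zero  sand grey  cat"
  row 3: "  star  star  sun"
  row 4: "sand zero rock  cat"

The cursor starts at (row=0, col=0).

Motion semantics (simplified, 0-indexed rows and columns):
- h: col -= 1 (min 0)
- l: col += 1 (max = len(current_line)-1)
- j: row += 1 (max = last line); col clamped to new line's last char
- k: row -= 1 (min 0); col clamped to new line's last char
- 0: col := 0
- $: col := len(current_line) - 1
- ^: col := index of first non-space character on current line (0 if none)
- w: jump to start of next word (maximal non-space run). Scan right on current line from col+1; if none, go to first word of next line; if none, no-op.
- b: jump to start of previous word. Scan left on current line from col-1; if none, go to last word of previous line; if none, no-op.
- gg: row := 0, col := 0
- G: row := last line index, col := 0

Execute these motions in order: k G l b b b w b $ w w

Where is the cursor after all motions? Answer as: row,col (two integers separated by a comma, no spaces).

After 1 (k): row=0 col=0 char='g'
After 2 (G): row=4 col=0 char='s'
After 3 (l): row=4 col=1 char='a'
After 4 (b): row=4 col=0 char='s'
After 5 (b): row=3 col=14 char='s'
After 6 (b): row=3 col=8 char='s'
After 7 (w): row=3 col=14 char='s'
After 8 (b): row=3 col=8 char='s'
After 9 ($): row=3 col=16 char='n'
After 10 (w): row=4 col=0 char='s'
After 11 (w): row=4 col=5 char='z'

Answer: 4,5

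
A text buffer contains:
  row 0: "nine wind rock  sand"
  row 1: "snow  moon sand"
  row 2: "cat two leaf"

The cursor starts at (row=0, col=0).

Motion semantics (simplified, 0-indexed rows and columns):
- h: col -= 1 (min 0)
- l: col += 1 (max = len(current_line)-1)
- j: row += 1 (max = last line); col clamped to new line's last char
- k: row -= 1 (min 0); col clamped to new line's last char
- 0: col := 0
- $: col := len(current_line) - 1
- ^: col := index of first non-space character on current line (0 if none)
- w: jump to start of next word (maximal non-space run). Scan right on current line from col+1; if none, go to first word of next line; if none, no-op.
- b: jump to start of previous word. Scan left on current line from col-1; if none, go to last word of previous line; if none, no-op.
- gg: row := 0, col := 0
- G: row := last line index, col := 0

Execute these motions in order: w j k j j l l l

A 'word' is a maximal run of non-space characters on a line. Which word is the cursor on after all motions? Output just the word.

Answer: leaf

Derivation:
After 1 (w): row=0 col=5 char='w'
After 2 (j): row=1 col=5 char='_'
After 3 (k): row=0 col=5 char='w'
After 4 (j): row=1 col=5 char='_'
After 5 (j): row=2 col=5 char='w'
After 6 (l): row=2 col=6 char='o'
After 7 (l): row=2 col=7 char='_'
After 8 (l): row=2 col=8 char='l'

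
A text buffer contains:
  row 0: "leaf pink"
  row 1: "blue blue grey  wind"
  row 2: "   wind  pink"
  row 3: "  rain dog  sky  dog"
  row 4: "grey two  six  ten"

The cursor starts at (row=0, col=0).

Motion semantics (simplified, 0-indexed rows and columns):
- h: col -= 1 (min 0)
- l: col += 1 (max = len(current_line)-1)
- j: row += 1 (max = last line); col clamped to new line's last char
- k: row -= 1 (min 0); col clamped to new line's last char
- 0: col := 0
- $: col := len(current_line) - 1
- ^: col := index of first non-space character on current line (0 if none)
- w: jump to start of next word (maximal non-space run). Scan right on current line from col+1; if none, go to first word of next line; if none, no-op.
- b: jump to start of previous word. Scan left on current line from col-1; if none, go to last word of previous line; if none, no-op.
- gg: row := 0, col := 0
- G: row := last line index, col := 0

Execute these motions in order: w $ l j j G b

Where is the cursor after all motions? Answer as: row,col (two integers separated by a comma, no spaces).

Answer: 3,17

Derivation:
After 1 (w): row=0 col=5 char='p'
After 2 ($): row=0 col=8 char='k'
After 3 (l): row=0 col=8 char='k'
After 4 (j): row=1 col=8 char='e'
After 5 (j): row=2 col=8 char='_'
After 6 (G): row=4 col=0 char='g'
After 7 (b): row=3 col=17 char='d'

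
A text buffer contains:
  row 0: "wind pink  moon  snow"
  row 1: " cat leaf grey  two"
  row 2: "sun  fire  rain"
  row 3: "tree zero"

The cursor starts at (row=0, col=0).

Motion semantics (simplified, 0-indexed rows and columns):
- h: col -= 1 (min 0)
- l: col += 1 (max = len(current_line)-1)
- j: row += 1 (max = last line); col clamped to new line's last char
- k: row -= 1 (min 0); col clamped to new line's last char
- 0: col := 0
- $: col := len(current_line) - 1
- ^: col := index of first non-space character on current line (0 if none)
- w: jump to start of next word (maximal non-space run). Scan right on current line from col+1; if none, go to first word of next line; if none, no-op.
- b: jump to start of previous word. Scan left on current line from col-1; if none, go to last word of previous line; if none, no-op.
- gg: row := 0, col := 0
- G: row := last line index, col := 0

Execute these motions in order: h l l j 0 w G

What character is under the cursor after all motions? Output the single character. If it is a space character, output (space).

Answer: t

Derivation:
After 1 (h): row=0 col=0 char='w'
After 2 (l): row=0 col=1 char='i'
After 3 (l): row=0 col=2 char='n'
After 4 (j): row=1 col=2 char='a'
After 5 (0): row=1 col=0 char='_'
After 6 (w): row=1 col=1 char='c'
After 7 (G): row=3 col=0 char='t'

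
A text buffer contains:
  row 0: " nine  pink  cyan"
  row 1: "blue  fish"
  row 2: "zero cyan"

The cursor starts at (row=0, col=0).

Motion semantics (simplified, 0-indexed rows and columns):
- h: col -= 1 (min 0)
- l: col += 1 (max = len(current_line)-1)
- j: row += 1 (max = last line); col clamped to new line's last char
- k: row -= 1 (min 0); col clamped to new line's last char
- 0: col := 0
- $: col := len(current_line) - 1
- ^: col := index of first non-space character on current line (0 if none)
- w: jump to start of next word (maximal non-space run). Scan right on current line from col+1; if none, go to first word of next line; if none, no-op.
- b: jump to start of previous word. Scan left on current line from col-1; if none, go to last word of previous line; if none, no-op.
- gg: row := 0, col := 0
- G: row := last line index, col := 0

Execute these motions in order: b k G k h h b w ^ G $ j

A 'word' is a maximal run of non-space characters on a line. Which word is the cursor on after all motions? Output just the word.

Answer: cyan

Derivation:
After 1 (b): row=0 col=0 char='_'
After 2 (k): row=0 col=0 char='_'
After 3 (G): row=2 col=0 char='z'
After 4 (k): row=1 col=0 char='b'
After 5 (h): row=1 col=0 char='b'
After 6 (h): row=1 col=0 char='b'
After 7 (b): row=0 col=13 char='c'
After 8 (w): row=1 col=0 char='b'
After 9 (^): row=1 col=0 char='b'
After 10 (G): row=2 col=0 char='z'
After 11 ($): row=2 col=8 char='n'
After 12 (j): row=2 col=8 char='n'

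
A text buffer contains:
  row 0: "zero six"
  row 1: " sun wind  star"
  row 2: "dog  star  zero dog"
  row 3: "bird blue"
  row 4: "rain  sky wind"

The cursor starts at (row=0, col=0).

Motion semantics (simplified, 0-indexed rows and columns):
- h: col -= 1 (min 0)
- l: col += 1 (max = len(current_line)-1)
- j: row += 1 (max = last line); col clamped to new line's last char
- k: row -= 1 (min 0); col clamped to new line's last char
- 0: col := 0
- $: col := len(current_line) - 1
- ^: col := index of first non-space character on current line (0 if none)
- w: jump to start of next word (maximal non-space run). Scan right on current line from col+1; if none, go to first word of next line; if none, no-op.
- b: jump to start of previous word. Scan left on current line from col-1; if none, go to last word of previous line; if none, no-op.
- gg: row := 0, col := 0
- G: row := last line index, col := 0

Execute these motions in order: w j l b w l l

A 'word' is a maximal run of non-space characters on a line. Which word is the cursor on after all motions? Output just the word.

After 1 (w): row=0 col=5 char='s'
After 2 (j): row=1 col=5 char='w'
After 3 (l): row=1 col=6 char='i'
After 4 (b): row=1 col=5 char='w'
After 5 (w): row=1 col=11 char='s'
After 6 (l): row=1 col=12 char='t'
After 7 (l): row=1 col=13 char='a'

Answer: star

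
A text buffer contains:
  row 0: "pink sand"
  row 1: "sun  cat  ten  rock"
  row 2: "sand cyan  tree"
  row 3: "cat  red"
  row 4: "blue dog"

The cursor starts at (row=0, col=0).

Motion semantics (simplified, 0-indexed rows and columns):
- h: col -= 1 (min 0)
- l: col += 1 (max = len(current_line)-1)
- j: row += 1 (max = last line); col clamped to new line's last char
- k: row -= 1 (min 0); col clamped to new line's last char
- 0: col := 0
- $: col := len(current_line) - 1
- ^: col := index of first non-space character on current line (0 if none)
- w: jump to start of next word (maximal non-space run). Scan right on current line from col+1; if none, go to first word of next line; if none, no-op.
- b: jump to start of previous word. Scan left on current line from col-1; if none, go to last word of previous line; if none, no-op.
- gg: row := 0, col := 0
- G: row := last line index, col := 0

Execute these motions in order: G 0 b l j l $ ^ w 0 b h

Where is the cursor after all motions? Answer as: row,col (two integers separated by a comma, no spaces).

After 1 (G): row=4 col=0 char='b'
After 2 (0): row=4 col=0 char='b'
After 3 (b): row=3 col=5 char='r'
After 4 (l): row=3 col=6 char='e'
After 5 (j): row=4 col=6 char='o'
After 6 (l): row=4 col=7 char='g'
After 7 ($): row=4 col=7 char='g'
After 8 (^): row=4 col=0 char='b'
After 9 (w): row=4 col=5 char='d'
After 10 (0): row=4 col=0 char='b'
After 11 (b): row=3 col=5 char='r'
After 12 (h): row=3 col=4 char='_'

Answer: 3,4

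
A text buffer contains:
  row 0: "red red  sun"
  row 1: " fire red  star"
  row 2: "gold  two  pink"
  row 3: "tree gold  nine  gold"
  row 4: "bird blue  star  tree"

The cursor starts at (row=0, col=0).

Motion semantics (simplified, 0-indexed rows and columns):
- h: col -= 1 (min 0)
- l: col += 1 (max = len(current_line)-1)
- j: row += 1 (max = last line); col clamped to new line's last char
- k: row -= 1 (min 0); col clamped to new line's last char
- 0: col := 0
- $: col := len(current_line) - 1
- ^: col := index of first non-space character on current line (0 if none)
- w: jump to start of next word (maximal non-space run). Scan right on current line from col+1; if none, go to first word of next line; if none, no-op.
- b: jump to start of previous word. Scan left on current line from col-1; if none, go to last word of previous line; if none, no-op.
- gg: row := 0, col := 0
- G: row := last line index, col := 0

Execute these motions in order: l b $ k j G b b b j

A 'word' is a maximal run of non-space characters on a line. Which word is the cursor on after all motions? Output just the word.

Answer: blue

Derivation:
After 1 (l): row=0 col=1 char='e'
After 2 (b): row=0 col=0 char='r'
After 3 ($): row=0 col=11 char='n'
After 4 (k): row=0 col=11 char='n'
After 5 (j): row=1 col=11 char='s'
After 6 (G): row=4 col=0 char='b'
After 7 (b): row=3 col=17 char='g'
After 8 (b): row=3 col=11 char='n'
After 9 (b): row=3 col=5 char='g'
After 10 (j): row=4 col=5 char='b'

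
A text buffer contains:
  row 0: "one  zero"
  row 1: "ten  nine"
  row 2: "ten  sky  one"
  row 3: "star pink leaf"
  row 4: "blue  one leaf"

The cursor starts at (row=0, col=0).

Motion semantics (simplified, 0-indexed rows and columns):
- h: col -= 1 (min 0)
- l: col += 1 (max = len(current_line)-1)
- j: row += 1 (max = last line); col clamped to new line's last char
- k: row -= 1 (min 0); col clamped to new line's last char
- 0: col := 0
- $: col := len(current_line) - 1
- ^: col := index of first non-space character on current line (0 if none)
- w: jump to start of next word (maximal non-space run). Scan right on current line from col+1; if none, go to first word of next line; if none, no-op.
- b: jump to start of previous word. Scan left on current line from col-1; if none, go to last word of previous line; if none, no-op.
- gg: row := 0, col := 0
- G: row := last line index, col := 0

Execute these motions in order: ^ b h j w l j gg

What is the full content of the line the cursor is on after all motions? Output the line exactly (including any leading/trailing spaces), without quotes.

After 1 (^): row=0 col=0 char='o'
After 2 (b): row=0 col=0 char='o'
After 3 (h): row=0 col=0 char='o'
After 4 (j): row=1 col=0 char='t'
After 5 (w): row=1 col=5 char='n'
After 6 (l): row=1 col=6 char='i'
After 7 (j): row=2 col=6 char='k'
After 8 (gg): row=0 col=0 char='o'

Answer: one  zero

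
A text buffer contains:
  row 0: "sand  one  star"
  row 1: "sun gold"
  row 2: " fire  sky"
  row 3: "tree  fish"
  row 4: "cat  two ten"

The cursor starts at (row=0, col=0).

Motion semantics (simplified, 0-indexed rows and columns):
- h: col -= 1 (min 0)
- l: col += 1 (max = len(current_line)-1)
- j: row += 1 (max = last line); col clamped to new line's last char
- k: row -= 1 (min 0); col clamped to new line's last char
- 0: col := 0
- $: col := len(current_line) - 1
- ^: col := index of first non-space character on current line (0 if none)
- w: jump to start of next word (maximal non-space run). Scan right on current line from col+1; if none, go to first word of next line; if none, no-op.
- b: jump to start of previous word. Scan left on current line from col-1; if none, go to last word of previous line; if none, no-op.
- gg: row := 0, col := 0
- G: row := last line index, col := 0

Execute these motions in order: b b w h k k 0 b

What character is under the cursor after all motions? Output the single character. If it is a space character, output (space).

Answer: s

Derivation:
After 1 (b): row=0 col=0 char='s'
After 2 (b): row=0 col=0 char='s'
After 3 (w): row=0 col=6 char='o'
After 4 (h): row=0 col=5 char='_'
After 5 (k): row=0 col=5 char='_'
After 6 (k): row=0 col=5 char='_'
After 7 (0): row=0 col=0 char='s'
After 8 (b): row=0 col=0 char='s'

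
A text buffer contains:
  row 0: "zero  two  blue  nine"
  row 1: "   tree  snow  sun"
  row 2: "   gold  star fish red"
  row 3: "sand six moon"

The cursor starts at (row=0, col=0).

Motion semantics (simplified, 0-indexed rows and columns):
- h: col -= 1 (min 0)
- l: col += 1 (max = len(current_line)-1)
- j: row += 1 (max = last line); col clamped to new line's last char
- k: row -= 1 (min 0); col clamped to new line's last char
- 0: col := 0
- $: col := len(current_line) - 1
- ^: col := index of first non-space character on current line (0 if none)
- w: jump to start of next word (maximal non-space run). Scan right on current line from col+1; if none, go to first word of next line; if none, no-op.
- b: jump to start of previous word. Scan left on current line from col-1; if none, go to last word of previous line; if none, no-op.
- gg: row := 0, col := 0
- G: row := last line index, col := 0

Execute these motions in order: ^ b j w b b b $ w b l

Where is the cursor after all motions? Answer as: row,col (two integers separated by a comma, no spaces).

After 1 (^): row=0 col=0 char='z'
After 2 (b): row=0 col=0 char='z'
After 3 (j): row=1 col=0 char='_'
After 4 (w): row=1 col=3 char='t'
After 5 (b): row=0 col=17 char='n'
After 6 (b): row=0 col=11 char='b'
After 7 (b): row=0 col=6 char='t'
After 8 ($): row=0 col=20 char='e'
After 9 (w): row=1 col=3 char='t'
After 10 (b): row=0 col=17 char='n'
After 11 (l): row=0 col=18 char='i'

Answer: 0,18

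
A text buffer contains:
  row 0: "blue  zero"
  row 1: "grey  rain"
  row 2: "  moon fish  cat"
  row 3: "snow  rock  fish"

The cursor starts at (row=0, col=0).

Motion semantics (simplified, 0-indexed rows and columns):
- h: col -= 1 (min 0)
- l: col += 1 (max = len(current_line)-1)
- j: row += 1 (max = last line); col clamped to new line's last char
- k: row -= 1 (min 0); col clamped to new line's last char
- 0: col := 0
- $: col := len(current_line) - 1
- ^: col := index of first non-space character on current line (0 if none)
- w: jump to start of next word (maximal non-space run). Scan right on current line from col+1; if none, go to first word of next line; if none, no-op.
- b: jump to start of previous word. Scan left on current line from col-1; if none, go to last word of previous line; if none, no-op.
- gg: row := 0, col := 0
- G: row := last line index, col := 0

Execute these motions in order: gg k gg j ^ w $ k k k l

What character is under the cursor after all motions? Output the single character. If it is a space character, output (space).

Answer: o

Derivation:
After 1 (gg): row=0 col=0 char='b'
After 2 (k): row=0 col=0 char='b'
After 3 (gg): row=0 col=0 char='b'
After 4 (j): row=1 col=0 char='g'
After 5 (^): row=1 col=0 char='g'
After 6 (w): row=1 col=6 char='r'
After 7 ($): row=1 col=9 char='n'
After 8 (k): row=0 col=9 char='o'
After 9 (k): row=0 col=9 char='o'
After 10 (k): row=0 col=9 char='o'
After 11 (l): row=0 col=9 char='o'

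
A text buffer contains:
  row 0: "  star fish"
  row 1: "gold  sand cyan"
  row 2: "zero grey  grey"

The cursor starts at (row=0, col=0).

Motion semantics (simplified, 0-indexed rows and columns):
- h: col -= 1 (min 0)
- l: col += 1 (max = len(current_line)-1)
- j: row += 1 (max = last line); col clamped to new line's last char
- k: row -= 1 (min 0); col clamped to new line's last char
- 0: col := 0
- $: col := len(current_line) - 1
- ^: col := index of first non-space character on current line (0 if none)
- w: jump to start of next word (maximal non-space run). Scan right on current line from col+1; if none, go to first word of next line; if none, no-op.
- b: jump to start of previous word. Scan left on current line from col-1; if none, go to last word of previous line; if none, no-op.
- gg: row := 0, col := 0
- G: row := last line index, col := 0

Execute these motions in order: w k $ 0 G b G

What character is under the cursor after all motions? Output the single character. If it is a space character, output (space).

Answer: z

Derivation:
After 1 (w): row=0 col=2 char='s'
After 2 (k): row=0 col=2 char='s'
After 3 ($): row=0 col=10 char='h'
After 4 (0): row=0 col=0 char='_'
After 5 (G): row=2 col=0 char='z'
After 6 (b): row=1 col=11 char='c'
After 7 (G): row=2 col=0 char='z'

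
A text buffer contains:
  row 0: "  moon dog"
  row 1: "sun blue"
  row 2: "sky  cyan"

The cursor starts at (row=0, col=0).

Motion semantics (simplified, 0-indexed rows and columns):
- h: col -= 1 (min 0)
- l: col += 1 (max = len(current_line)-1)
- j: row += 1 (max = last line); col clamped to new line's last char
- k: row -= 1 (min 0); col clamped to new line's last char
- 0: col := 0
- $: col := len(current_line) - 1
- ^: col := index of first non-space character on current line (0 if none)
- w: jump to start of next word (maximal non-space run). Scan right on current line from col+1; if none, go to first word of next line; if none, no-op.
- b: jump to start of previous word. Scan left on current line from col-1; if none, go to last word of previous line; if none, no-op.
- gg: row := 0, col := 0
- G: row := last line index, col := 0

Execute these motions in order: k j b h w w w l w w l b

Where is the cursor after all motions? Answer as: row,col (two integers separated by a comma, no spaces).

Answer: 2,5

Derivation:
After 1 (k): row=0 col=0 char='_'
After 2 (j): row=1 col=0 char='s'
After 3 (b): row=0 col=7 char='d'
After 4 (h): row=0 col=6 char='_'
After 5 (w): row=0 col=7 char='d'
After 6 (w): row=1 col=0 char='s'
After 7 (w): row=1 col=4 char='b'
After 8 (l): row=1 col=5 char='l'
After 9 (w): row=2 col=0 char='s'
After 10 (w): row=2 col=5 char='c'
After 11 (l): row=2 col=6 char='y'
After 12 (b): row=2 col=5 char='c'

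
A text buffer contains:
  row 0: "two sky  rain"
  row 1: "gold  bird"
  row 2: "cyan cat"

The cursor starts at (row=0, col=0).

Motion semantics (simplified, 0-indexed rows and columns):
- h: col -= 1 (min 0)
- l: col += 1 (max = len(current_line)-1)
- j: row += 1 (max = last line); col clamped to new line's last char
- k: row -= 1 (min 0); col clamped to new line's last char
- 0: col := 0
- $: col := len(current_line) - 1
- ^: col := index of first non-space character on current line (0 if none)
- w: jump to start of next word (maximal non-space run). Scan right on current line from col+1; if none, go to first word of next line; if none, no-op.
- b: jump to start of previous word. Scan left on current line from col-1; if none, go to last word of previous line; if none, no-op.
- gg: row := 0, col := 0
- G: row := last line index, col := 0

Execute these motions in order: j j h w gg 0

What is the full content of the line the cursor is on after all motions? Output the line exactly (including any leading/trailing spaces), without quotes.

Answer: two sky  rain

Derivation:
After 1 (j): row=1 col=0 char='g'
After 2 (j): row=2 col=0 char='c'
After 3 (h): row=2 col=0 char='c'
After 4 (w): row=2 col=5 char='c'
After 5 (gg): row=0 col=0 char='t'
After 6 (0): row=0 col=0 char='t'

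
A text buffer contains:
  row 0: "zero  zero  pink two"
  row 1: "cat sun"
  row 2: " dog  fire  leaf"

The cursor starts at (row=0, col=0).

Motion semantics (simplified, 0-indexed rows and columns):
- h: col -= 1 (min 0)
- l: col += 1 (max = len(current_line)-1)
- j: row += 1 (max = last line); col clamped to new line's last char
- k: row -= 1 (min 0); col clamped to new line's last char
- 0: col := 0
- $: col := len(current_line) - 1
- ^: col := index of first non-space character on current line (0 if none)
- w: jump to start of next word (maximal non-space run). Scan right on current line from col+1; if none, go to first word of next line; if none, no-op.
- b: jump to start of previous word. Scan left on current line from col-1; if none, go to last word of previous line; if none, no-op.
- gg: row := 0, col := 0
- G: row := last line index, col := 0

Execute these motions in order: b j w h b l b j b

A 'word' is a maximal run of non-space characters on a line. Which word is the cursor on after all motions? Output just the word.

Answer: sun

Derivation:
After 1 (b): row=0 col=0 char='z'
After 2 (j): row=1 col=0 char='c'
After 3 (w): row=1 col=4 char='s'
After 4 (h): row=1 col=3 char='_'
After 5 (b): row=1 col=0 char='c'
After 6 (l): row=1 col=1 char='a'
After 7 (b): row=1 col=0 char='c'
After 8 (j): row=2 col=0 char='_'
After 9 (b): row=1 col=4 char='s'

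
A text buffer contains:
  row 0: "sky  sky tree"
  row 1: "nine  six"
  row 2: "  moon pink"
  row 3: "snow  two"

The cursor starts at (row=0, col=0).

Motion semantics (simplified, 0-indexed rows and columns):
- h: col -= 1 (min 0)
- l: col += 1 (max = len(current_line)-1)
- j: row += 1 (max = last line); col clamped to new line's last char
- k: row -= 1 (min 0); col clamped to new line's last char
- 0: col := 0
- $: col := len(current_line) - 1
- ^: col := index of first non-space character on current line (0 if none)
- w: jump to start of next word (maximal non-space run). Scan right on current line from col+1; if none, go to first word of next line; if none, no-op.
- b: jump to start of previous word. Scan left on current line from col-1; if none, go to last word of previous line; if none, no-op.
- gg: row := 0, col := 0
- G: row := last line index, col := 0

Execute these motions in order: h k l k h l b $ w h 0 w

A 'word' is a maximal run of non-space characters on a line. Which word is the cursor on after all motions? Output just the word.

After 1 (h): row=0 col=0 char='s'
After 2 (k): row=0 col=0 char='s'
After 3 (l): row=0 col=1 char='k'
After 4 (k): row=0 col=1 char='k'
After 5 (h): row=0 col=0 char='s'
After 6 (l): row=0 col=1 char='k'
After 7 (b): row=0 col=0 char='s'
After 8 ($): row=0 col=12 char='e'
After 9 (w): row=1 col=0 char='n'
After 10 (h): row=1 col=0 char='n'
After 11 (0): row=1 col=0 char='n'
After 12 (w): row=1 col=6 char='s'

Answer: six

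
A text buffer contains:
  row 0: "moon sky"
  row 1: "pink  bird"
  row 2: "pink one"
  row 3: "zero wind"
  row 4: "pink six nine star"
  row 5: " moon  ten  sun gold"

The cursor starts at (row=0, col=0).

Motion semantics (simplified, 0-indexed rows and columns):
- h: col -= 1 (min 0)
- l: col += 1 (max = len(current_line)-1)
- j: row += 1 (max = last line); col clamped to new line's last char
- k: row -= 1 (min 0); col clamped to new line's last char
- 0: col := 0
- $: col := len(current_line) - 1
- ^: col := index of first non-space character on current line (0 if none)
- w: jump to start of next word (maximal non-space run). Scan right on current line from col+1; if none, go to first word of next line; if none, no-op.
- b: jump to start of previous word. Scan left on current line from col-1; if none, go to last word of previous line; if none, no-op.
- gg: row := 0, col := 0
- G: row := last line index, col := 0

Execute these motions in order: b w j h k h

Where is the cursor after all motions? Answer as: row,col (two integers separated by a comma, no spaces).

Answer: 0,3

Derivation:
After 1 (b): row=0 col=0 char='m'
After 2 (w): row=0 col=5 char='s'
After 3 (j): row=1 col=5 char='_'
After 4 (h): row=1 col=4 char='_'
After 5 (k): row=0 col=4 char='_'
After 6 (h): row=0 col=3 char='n'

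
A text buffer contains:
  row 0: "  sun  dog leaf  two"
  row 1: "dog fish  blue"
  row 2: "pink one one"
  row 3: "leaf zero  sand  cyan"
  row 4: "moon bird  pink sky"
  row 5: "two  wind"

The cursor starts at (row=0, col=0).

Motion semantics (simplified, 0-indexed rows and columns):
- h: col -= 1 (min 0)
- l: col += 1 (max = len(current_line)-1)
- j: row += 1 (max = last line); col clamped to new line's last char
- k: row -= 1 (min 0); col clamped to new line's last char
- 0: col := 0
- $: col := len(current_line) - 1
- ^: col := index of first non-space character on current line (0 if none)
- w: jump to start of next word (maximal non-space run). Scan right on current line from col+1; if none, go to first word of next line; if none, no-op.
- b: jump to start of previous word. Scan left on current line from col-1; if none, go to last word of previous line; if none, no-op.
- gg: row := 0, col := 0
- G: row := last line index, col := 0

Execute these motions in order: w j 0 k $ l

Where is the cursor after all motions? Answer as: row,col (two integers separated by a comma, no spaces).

After 1 (w): row=0 col=2 char='s'
After 2 (j): row=1 col=2 char='g'
After 3 (0): row=1 col=0 char='d'
After 4 (k): row=0 col=0 char='_'
After 5 ($): row=0 col=19 char='o'
After 6 (l): row=0 col=19 char='o'

Answer: 0,19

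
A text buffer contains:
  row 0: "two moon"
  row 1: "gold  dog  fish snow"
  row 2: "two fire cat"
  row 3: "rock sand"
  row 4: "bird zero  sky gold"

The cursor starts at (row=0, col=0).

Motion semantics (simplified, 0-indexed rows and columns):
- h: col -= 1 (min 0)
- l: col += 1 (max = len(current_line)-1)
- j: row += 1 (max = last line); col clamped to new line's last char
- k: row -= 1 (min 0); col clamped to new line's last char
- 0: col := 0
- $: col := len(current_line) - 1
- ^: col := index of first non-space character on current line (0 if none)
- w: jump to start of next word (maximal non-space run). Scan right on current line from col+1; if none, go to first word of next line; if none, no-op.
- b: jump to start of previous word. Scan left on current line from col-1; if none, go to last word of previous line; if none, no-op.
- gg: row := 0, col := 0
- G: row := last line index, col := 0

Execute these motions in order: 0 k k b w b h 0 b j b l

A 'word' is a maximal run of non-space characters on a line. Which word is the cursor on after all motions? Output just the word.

Answer: moon

Derivation:
After 1 (0): row=0 col=0 char='t'
After 2 (k): row=0 col=0 char='t'
After 3 (k): row=0 col=0 char='t'
After 4 (b): row=0 col=0 char='t'
After 5 (w): row=0 col=4 char='m'
After 6 (b): row=0 col=0 char='t'
After 7 (h): row=0 col=0 char='t'
After 8 (0): row=0 col=0 char='t'
After 9 (b): row=0 col=0 char='t'
After 10 (j): row=1 col=0 char='g'
After 11 (b): row=0 col=4 char='m'
After 12 (l): row=0 col=5 char='o'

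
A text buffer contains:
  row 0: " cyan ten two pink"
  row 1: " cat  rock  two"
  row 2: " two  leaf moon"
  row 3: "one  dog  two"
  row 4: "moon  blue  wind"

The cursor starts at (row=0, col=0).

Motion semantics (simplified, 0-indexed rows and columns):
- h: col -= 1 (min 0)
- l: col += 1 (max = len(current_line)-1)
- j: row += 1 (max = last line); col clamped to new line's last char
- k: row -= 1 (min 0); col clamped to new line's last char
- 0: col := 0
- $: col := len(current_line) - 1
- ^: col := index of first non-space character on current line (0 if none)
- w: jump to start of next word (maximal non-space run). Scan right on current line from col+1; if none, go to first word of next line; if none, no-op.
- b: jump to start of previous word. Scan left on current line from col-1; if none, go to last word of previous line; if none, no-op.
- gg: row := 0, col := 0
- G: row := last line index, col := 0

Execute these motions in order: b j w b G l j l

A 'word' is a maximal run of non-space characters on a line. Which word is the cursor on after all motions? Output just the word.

Answer: moon

Derivation:
After 1 (b): row=0 col=0 char='_'
After 2 (j): row=1 col=0 char='_'
After 3 (w): row=1 col=1 char='c'
After 4 (b): row=0 col=14 char='p'
After 5 (G): row=4 col=0 char='m'
After 6 (l): row=4 col=1 char='o'
After 7 (j): row=4 col=1 char='o'
After 8 (l): row=4 col=2 char='o'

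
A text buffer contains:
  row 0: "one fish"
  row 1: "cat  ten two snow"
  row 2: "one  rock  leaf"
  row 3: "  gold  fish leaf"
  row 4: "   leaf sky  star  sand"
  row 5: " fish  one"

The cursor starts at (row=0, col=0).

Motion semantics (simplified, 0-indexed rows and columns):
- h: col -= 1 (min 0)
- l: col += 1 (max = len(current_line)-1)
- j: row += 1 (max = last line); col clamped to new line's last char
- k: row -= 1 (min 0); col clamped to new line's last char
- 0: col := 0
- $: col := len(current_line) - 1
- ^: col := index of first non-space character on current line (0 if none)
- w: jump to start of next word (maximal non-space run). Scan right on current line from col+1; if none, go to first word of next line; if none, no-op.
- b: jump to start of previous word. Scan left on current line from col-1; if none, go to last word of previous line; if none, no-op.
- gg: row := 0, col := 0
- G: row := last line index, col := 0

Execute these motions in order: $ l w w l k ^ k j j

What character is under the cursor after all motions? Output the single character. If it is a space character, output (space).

Answer: o

Derivation:
After 1 ($): row=0 col=7 char='h'
After 2 (l): row=0 col=7 char='h'
After 3 (w): row=1 col=0 char='c'
After 4 (w): row=1 col=5 char='t'
After 5 (l): row=1 col=6 char='e'
After 6 (k): row=0 col=6 char='s'
After 7 (^): row=0 col=0 char='o'
After 8 (k): row=0 col=0 char='o'
After 9 (j): row=1 col=0 char='c'
After 10 (j): row=2 col=0 char='o'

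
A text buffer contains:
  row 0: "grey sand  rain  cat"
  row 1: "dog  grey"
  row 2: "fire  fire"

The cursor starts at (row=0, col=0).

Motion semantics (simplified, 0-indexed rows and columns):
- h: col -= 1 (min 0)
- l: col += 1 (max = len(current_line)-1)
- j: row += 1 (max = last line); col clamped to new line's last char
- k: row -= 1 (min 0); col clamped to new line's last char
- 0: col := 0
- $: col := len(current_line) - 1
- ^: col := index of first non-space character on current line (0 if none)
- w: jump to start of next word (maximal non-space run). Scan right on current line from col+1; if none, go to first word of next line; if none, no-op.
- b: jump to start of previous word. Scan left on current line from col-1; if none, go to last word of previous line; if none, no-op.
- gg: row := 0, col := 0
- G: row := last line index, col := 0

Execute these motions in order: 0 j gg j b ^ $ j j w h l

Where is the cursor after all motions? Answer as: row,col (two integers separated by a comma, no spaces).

After 1 (0): row=0 col=0 char='g'
After 2 (j): row=1 col=0 char='d'
After 3 (gg): row=0 col=0 char='g'
After 4 (j): row=1 col=0 char='d'
After 5 (b): row=0 col=17 char='c'
After 6 (^): row=0 col=0 char='g'
After 7 ($): row=0 col=19 char='t'
After 8 (j): row=1 col=8 char='y'
After 9 (j): row=2 col=8 char='r'
After 10 (w): row=2 col=8 char='r'
After 11 (h): row=2 col=7 char='i'
After 12 (l): row=2 col=8 char='r'

Answer: 2,8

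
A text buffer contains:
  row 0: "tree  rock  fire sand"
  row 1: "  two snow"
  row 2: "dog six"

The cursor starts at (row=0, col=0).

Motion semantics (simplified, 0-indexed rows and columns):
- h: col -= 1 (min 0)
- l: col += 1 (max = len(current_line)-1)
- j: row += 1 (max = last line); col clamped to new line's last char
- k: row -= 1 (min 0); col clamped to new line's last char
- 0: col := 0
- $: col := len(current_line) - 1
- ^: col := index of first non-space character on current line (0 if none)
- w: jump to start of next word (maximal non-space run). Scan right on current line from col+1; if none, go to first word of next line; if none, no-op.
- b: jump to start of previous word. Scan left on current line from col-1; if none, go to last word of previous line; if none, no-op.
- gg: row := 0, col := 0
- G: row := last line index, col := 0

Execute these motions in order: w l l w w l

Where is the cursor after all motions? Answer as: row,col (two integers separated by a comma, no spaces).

Answer: 0,18

Derivation:
After 1 (w): row=0 col=6 char='r'
After 2 (l): row=0 col=7 char='o'
After 3 (l): row=0 col=8 char='c'
After 4 (w): row=0 col=12 char='f'
After 5 (w): row=0 col=17 char='s'
After 6 (l): row=0 col=18 char='a'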